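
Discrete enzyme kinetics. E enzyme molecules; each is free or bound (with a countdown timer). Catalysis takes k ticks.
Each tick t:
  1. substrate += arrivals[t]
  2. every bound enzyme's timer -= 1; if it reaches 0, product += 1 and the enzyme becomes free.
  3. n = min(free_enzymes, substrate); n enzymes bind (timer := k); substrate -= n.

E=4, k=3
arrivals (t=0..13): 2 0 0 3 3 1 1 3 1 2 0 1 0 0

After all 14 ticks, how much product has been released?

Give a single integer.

Answer: 14

Derivation:
t=0: arr=2 -> substrate=0 bound=2 product=0
t=1: arr=0 -> substrate=0 bound=2 product=0
t=2: arr=0 -> substrate=0 bound=2 product=0
t=3: arr=3 -> substrate=0 bound=3 product=2
t=4: arr=3 -> substrate=2 bound=4 product=2
t=5: arr=1 -> substrate=3 bound=4 product=2
t=6: arr=1 -> substrate=1 bound=4 product=5
t=7: arr=3 -> substrate=3 bound=4 product=6
t=8: arr=1 -> substrate=4 bound=4 product=6
t=9: arr=2 -> substrate=3 bound=4 product=9
t=10: arr=0 -> substrate=2 bound=4 product=10
t=11: arr=1 -> substrate=3 bound=4 product=10
t=12: arr=0 -> substrate=0 bound=4 product=13
t=13: arr=0 -> substrate=0 bound=3 product=14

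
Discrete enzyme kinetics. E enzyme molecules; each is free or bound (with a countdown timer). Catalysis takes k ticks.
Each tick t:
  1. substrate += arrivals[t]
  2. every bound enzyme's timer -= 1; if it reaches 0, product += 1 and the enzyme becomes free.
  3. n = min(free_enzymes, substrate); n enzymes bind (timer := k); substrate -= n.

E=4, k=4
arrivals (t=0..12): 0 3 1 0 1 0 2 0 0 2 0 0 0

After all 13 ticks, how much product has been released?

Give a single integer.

Answer: 7

Derivation:
t=0: arr=0 -> substrate=0 bound=0 product=0
t=1: arr=3 -> substrate=0 bound=3 product=0
t=2: arr=1 -> substrate=0 bound=4 product=0
t=3: arr=0 -> substrate=0 bound=4 product=0
t=4: arr=1 -> substrate=1 bound=4 product=0
t=5: arr=0 -> substrate=0 bound=2 product=3
t=6: arr=2 -> substrate=0 bound=3 product=4
t=7: arr=0 -> substrate=0 bound=3 product=4
t=8: arr=0 -> substrate=0 bound=3 product=4
t=9: arr=2 -> substrate=0 bound=4 product=5
t=10: arr=0 -> substrate=0 bound=2 product=7
t=11: arr=0 -> substrate=0 bound=2 product=7
t=12: arr=0 -> substrate=0 bound=2 product=7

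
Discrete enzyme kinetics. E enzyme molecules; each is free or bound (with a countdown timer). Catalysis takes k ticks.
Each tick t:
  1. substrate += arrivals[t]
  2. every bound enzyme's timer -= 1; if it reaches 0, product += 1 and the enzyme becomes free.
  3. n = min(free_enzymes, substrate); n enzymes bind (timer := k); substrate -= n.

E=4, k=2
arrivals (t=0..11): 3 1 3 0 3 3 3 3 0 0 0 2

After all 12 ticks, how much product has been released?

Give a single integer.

Answer: 19

Derivation:
t=0: arr=3 -> substrate=0 bound=3 product=0
t=1: arr=1 -> substrate=0 bound=4 product=0
t=2: arr=3 -> substrate=0 bound=4 product=3
t=3: arr=0 -> substrate=0 bound=3 product=4
t=4: arr=3 -> substrate=0 bound=3 product=7
t=5: arr=3 -> substrate=2 bound=4 product=7
t=6: arr=3 -> substrate=2 bound=4 product=10
t=7: arr=3 -> substrate=4 bound=4 product=11
t=8: arr=0 -> substrate=1 bound=4 product=14
t=9: arr=0 -> substrate=0 bound=4 product=15
t=10: arr=0 -> substrate=0 bound=1 product=18
t=11: arr=2 -> substrate=0 bound=2 product=19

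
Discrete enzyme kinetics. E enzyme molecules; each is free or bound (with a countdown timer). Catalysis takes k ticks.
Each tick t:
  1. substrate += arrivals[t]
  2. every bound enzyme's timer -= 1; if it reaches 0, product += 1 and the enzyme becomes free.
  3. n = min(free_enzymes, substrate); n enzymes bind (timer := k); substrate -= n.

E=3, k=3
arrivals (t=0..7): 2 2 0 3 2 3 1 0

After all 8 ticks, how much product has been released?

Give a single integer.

Answer: 6

Derivation:
t=0: arr=2 -> substrate=0 bound=2 product=0
t=1: arr=2 -> substrate=1 bound=3 product=0
t=2: arr=0 -> substrate=1 bound=3 product=0
t=3: arr=3 -> substrate=2 bound=3 product=2
t=4: arr=2 -> substrate=3 bound=3 product=3
t=5: arr=3 -> substrate=6 bound=3 product=3
t=6: arr=1 -> substrate=5 bound=3 product=5
t=7: arr=0 -> substrate=4 bound=3 product=6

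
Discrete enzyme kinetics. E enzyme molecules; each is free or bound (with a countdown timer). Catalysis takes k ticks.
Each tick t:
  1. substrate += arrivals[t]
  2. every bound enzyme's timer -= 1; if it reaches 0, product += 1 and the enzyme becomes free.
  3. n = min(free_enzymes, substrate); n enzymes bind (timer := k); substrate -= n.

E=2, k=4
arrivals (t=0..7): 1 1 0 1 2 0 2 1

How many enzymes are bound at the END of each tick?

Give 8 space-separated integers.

Answer: 1 2 2 2 2 2 2 2

Derivation:
t=0: arr=1 -> substrate=0 bound=1 product=0
t=1: arr=1 -> substrate=0 bound=2 product=0
t=2: arr=0 -> substrate=0 bound=2 product=0
t=3: arr=1 -> substrate=1 bound=2 product=0
t=4: arr=2 -> substrate=2 bound=2 product=1
t=5: arr=0 -> substrate=1 bound=2 product=2
t=6: arr=2 -> substrate=3 bound=2 product=2
t=7: arr=1 -> substrate=4 bound=2 product=2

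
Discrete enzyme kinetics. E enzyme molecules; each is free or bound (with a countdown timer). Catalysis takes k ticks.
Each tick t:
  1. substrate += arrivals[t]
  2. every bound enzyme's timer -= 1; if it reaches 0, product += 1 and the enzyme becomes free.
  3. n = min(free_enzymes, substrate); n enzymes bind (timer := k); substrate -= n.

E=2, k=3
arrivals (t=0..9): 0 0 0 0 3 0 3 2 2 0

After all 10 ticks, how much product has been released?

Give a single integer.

t=0: arr=0 -> substrate=0 bound=0 product=0
t=1: arr=0 -> substrate=0 bound=0 product=0
t=2: arr=0 -> substrate=0 bound=0 product=0
t=3: arr=0 -> substrate=0 bound=0 product=0
t=4: arr=3 -> substrate=1 bound=2 product=0
t=5: arr=0 -> substrate=1 bound=2 product=0
t=6: arr=3 -> substrate=4 bound=2 product=0
t=7: arr=2 -> substrate=4 bound=2 product=2
t=8: arr=2 -> substrate=6 bound=2 product=2
t=9: arr=0 -> substrate=6 bound=2 product=2

Answer: 2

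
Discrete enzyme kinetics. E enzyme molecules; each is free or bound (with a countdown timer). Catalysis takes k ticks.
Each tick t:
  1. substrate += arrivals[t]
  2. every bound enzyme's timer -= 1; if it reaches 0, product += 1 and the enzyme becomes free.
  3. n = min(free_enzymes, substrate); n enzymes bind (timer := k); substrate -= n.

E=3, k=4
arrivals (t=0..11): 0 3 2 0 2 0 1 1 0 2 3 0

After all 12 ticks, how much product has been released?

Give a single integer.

Answer: 6

Derivation:
t=0: arr=0 -> substrate=0 bound=0 product=0
t=1: arr=3 -> substrate=0 bound=3 product=0
t=2: arr=2 -> substrate=2 bound=3 product=0
t=3: arr=0 -> substrate=2 bound=3 product=0
t=4: arr=2 -> substrate=4 bound=3 product=0
t=5: arr=0 -> substrate=1 bound=3 product=3
t=6: arr=1 -> substrate=2 bound=3 product=3
t=7: arr=1 -> substrate=3 bound=3 product=3
t=8: arr=0 -> substrate=3 bound=3 product=3
t=9: arr=2 -> substrate=2 bound=3 product=6
t=10: arr=3 -> substrate=5 bound=3 product=6
t=11: arr=0 -> substrate=5 bound=3 product=6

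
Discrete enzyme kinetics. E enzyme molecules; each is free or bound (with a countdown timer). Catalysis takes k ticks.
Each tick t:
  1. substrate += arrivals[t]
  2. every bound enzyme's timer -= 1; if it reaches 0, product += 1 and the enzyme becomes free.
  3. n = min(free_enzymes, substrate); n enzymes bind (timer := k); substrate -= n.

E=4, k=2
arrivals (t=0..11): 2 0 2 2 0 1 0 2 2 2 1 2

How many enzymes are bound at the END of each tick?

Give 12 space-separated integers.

t=0: arr=2 -> substrate=0 bound=2 product=0
t=1: arr=0 -> substrate=0 bound=2 product=0
t=2: arr=2 -> substrate=0 bound=2 product=2
t=3: arr=2 -> substrate=0 bound=4 product=2
t=4: arr=0 -> substrate=0 bound=2 product=4
t=5: arr=1 -> substrate=0 bound=1 product=6
t=6: arr=0 -> substrate=0 bound=1 product=6
t=7: arr=2 -> substrate=0 bound=2 product=7
t=8: arr=2 -> substrate=0 bound=4 product=7
t=9: arr=2 -> substrate=0 bound=4 product=9
t=10: arr=1 -> substrate=0 bound=3 product=11
t=11: arr=2 -> substrate=0 bound=3 product=13

Answer: 2 2 2 4 2 1 1 2 4 4 3 3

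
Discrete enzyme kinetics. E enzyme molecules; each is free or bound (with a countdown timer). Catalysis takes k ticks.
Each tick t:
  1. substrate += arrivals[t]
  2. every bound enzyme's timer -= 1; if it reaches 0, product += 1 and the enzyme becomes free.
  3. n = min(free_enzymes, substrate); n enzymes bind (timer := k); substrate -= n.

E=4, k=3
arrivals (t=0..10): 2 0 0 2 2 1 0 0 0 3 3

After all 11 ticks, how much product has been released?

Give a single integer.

t=0: arr=2 -> substrate=0 bound=2 product=0
t=1: arr=0 -> substrate=0 bound=2 product=0
t=2: arr=0 -> substrate=0 bound=2 product=0
t=3: arr=2 -> substrate=0 bound=2 product=2
t=4: arr=2 -> substrate=0 bound=4 product=2
t=5: arr=1 -> substrate=1 bound=4 product=2
t=6: arr=0 -> substrate=0 bound=3 product=4
t=7: arr=0 -> substrate=0 bound=1 product=6
t=8: arr=0 -> substrate=0 bound=1 product=6
t=9: arr=3 -> substrate=0 bound=3 product=7
t=10: arr=3 -> substrate=2 bound=4 product=7

Answer: 7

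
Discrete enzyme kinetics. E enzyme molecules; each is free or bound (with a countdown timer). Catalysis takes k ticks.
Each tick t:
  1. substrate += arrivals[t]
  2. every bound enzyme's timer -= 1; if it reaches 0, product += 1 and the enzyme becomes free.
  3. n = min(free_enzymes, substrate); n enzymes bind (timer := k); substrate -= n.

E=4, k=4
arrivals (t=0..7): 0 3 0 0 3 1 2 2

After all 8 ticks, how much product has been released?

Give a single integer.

t=0: arr=0 -> substrate=0 bound=0 product=0
t=1: arr=3 -> substrate=0 bound=3 product=0
t=2: arr=0 -> substrate=0 bound=3 product=0
t=3: arr=0 -> substrate=0 bound=3 product=0
t=4: arr=3 -> substrate=2 bound=4 product=0
t=5: arr=1 -> substrate=0 bound=4 product=3
t=6: arr=2 -> substrate=2 bound=4 product=3
t=7: arr=2 -> substrate=4 bound=4 product=3

Answer: 3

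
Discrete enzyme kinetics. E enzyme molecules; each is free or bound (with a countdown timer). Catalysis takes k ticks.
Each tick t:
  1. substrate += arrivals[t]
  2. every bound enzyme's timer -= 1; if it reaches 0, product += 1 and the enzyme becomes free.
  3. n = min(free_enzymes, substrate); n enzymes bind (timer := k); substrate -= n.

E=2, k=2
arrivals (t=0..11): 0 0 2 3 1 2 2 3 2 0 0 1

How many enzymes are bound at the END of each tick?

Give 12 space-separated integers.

t=0: arr=0 -> substrate=0 bound=0 product=0
t=1: arr=0 -> substrate=0 bound=0 product=0
t=2: arr=2 -> substrate=0 bound=2 product=0
t=3: arr=3 -> substrate=3 bound=2 product=0
t=4: arr=1 -> substrate=2 bound=2 product=2
t=5: arr=2 -> substrate=4 bound=2 product=2
t=6: arr=2 -> substrate=4 bound=2 product=4
t=7: arr=3 -> substrate=7 bound=2 product=4
t=8: arr=2 -> substrate=7 bound=2 product=6
t=9: arr=0 -> substrate=7 bound=2 product=6
t=10: arr=0 -> substrate=5 bound=2 product=8
t=11: arr=1 -> substrate=6 bound=2 product=8

Answer: 0 0 2 2 2 2 2 2 2 2 2 2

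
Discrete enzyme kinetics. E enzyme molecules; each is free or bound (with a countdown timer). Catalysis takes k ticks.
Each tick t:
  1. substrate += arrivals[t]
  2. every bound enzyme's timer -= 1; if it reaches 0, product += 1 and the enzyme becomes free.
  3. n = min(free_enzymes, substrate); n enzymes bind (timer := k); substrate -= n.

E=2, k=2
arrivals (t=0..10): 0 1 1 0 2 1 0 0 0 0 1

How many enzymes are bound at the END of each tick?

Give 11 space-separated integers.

t=0: arr=0 -> substrate=0 bound=0 product=0
t=1: arr=1 -> substrate=0 bound=1 product=0
t=2: arr=1 -> substrate=0 bound=2 product=0
t=3: arr=0 -> substrate=0 bound=1 product=1
t=4: arr=2 -> substrate=0 bound=2 product=2
t=5: arr=1 -> substrate=1 bound=2 product=2
t=6: arr=0 -> substrate=0 bound=1 product=4
t=7: arr=0 -> substrate=0 bound=1 product=4
t=8: arr=0 -> substrate=0 bound=0 product=5
t=9: arr=0 -> substrate=0 bound=0 product=5
t=10: arr=1 -> substrate=0 bound=1 product=5

Answer: 0 1 2 1 2 2 1 1 0 0 1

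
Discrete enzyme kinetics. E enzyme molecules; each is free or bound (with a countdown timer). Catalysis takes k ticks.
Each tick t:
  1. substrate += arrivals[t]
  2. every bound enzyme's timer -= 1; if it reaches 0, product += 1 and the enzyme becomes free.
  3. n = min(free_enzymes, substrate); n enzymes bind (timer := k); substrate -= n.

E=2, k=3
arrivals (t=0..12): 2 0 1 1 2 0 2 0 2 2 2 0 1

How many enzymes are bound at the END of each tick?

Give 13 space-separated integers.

Answer: 2 2 2 2 2 2 2 2 2 2 2 2 2

Derivation:
t=0: arr=2 -> substrate=0 bound=2 product=0
t=1: arr=0 -> substrate=0 bound=2 product=0
t=2: arr=1 -> substrate=1 bound=2 product=0
t=3: arr=1 -> substrate=0 bound=2 product=2
t=4: arr=2 -> substrate=2 bound=2 product=2
t=5: arr=0 -> substrate=2 bound=2 product=2
t=6: arr=2 -> substrate=2 bound=2 product=4
t=7: arr=0 -> substrate=2 bound=2 product=4
t=8: arr=2 -> substrate=4 bound=2 product=4
t=9: arr=2 -> substrate=4 bound=2 product=6
t=10: arr=2 -> substrate=6 bound=2 product=6
t=11: arr=0 -> substrate=6 bound=2 product=6
t=12: arr=1 -> substrate=5 bound=2 product=8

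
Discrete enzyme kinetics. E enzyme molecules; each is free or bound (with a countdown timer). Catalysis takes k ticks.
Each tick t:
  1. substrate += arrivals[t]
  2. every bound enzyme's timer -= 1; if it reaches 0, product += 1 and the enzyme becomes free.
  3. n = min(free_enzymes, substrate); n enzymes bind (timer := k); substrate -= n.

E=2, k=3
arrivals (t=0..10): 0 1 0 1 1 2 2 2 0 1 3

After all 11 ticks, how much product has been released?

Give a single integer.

t=0: arr=0 -> substrate=0 bound=0 product=0
t=1: arr=1 -> substrate=0 bound=1 product=0
t=2: arr=0 -> substrate=0 bound=1 product=0
t=3: arr=1 -> substrate=0 bound=2 product=0
t=4: arr=1 -> substrate=0 bound=2 product=1
t=5: arr=2 -> substrate=2 bound=2 product=1
t=6: arr=2 -> substrate=3 bound=2 product=2
t=7: arr=2 -> substrate=4 bound=2 product=3
t=8: arr=0 -> substrate=4 bound=2 product=3
t=9: arr=1 -> substrate=4 bound=2 product=4
t=10: arr=3 -> substrate=6 bound=2 product=5

Answer: 5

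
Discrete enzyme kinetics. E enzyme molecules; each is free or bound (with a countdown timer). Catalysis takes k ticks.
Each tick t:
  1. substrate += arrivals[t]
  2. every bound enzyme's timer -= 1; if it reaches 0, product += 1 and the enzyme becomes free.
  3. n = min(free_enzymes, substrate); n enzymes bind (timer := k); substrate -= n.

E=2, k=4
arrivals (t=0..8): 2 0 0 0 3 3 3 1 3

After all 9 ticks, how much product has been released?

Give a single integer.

t=0: arr=2 -> substrate=0 bound=2 product=0
t=1: arr=0 -> substrate=0 bound=2 product=0
t=2: arr=0 -> substrate=0 bound=2 product=0
t=3: arr=0 -> substrate=0 bound=2 product=0
t=4: arr=3 -> substrate=1 bound=2 product=2
t=5: arr=3 -> substrate=4 bound=2 product=2
t=6: arr=3 -> substrate=7 bound=2 product=2
t=7: arr=1 -> substrate=8 bound=2 product=2
t=8: arr=3 -> substrate=9 bound=2 product=4

Answer: 4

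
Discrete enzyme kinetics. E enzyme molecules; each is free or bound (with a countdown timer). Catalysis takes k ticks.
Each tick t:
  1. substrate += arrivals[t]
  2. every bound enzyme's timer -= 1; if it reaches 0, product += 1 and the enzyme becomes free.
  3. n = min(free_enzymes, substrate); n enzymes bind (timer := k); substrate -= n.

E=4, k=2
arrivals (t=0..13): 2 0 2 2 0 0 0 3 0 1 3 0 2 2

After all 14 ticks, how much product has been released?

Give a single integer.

t=0: arr=2 -> substrate=0 bound=2 product=0
t=1: arr=0 -> substrate=0 bound=2 product=0
t=2: arr=2 -> substrate=0 bound=2 product=2
t=3: arr=2 -> substrate=0 bound=4 product=2
t=4: arr=0 -> substrate=0 bound=2 product=4
t=5: arr=0 -> substrate=0 bound=0 product=6
t=6: arr=0 -> substrate=0 bound=0 product=6
t=7: arr=3 -> substrate=0 bound=3 product=6
t=8: arr=0 -> substrate=0 bound=3 product=6
t=9: arr=1 -> substrate=0 bound=1 product=9
t=10: arr=3 -> substrate=0 bound=4 product=9
t=11: arr=0 -> substrate=0 bound=3 product=10
t=12: arr=2 -> substrate=0 bound=2 product=13
t=13: arr=2 -> substrate=0 bound=4 product=13

Answer: 13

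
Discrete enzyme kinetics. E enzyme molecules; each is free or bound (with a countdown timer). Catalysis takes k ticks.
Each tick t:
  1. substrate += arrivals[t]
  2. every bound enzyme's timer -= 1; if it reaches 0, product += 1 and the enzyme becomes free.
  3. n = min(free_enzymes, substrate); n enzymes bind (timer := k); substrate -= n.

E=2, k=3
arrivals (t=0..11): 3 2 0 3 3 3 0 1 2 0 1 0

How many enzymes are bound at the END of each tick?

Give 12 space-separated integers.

t=0: arr=3 -> substrate=1 bound=2 product=0
t=1: arr=2 -> substrate=3 bound=2 product=0
t=2: arr=0 -> substrate=3 bound=2 product=0
t=3: arr=3 -> substrate=4 bound=2 product=2
t=4: arr=3 -> substrate=7 bound=2 product=2
t=5: arr=3 -> substrate=10 bound=2 product=2
t=6: arr=0 -> substrate=8 bound=2 product=4
t=7: arr=1 -> substrate=9 bound=2 product=4
t=8: arr=2 -> substrate=11 bound=2 product=4
t=9: arr=0 -> substrate=9 bound=2 product=6
t=10: arr=1 -> substrate=10 bound=2 product=6
t=11: arr=0 -> substrate=10 bound=2 product=6

Answer: 2 2 2 2 2 2 2 2 2 2 2 2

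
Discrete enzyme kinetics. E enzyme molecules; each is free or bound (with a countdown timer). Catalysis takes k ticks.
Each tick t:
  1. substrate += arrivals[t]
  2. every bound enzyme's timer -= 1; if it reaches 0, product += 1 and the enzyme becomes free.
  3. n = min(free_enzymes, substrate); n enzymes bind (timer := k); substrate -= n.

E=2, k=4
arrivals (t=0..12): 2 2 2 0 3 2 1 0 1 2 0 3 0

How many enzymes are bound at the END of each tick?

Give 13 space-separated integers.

t=0: arr=2 -> substrate=0 bound=2 product=0
t=1: arr=2 -> substrate=2 bound=2 product=0
t=2: arr=2 -> substrate=4 bound=2 product=0
t=3: arr=0 -> substrate=4 bound=2 product=0
t=4: arr=3 -> substrate=5 bound=2 product=2
t=5: arr=2 -> substrate=7 bound=2 product=2
t=6: arr=1 -> substrate=8 bound=2 product=2
t=7: arr=0 -> substrate=8 bound=2 product=2
t=8: arr=1 -> substrate=7 bound=2 product=4
t=9: arr=2 -> substrate=9 bound=2 product=4
t=10: arr=0 -> substrate=9 bound=2 product=4
t=11: arr=3 -> substrate=12 bound=2 product=4
t=12: arr=0 -> substrate=10 bound=2 product=6

Answer: 2 2 2 2 2 2 2 2 2 2 2 2 2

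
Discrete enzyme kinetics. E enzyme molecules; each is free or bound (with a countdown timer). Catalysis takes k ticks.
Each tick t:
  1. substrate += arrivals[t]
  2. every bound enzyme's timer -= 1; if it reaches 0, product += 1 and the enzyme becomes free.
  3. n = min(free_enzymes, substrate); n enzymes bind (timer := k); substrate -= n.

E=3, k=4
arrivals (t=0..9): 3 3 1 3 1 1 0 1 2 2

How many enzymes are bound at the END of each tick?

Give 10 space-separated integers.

Answer: 3 3 3 3 3 3 3 3 3 3

Derivation:
t=0: arr=3 -> substrate=0 bound=3 product=0
t=1: arr=3 -> substrate=3 bound=3 product=0
t=2: arr=1 -> substrate=4 bound=3 product=0
t=3: arr=3 -> substrate=7 bound=3 product=0
t=4: arr=1 -> substrate=5 bound=3 product=3
t=5: arr=1 -> substrate=6 bound=3 product=3
t=6: arr=0 -> substrate=6 bound=3 product=3
t=7: arr=1 -> substrate=7 bound=3 product=3
t=8: arr=2 -> substrate=6 bound=3 product=6
t=9: arr=2 -> substrate=8 bound=3 product=6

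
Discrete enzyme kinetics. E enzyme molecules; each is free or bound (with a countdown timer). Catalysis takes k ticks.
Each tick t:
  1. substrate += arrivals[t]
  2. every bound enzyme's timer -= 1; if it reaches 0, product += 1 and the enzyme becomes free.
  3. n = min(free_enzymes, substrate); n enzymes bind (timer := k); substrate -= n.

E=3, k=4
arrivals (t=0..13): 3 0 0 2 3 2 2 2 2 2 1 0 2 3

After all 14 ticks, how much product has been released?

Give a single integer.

Answer: 9

Derivation:
t=0: arr=3 -> substrate=0 bound=3 product=0
t=1: arr=0 -> substrate=0 bound=3 product=0
t=2: arr=0 -> substrate=0 bound=3 product=0
t=3: arr=2 -> substrate=2 bound=3 product=0
t=4: arr=3 -> substrate=2 bound=3 product=3
t=5: arr=2 -> substrate=4 bound=3 product=3
t=6: arr=2 -> substrate=6 bound=3 product=3
t=7: arr=2 -> substrate=8 bound=3 product=3
t=8: arr=2 -> substrate=7 bound=3 product=6
t=9: arr=2 -> substrate=9 bound=3 product=6
t=10: arr=1 -> substrate=10 bound=3 product=6
t=11: arr=0 -> substrate=10 bound=3 product=6
t=12: arr=2 -> substrate=9 bound=3 product=9
t=13: arr=3 -> substrate=12 bound=3 product=9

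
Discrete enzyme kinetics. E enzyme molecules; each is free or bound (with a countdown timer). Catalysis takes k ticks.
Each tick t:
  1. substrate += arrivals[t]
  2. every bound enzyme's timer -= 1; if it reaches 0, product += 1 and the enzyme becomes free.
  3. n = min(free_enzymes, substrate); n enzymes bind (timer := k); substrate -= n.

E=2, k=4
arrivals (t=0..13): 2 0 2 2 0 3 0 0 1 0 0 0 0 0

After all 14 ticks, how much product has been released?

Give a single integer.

Answer: 6

Derivation:
t=0: arr=2 -> substrate=0 bound=2 product=0
t=1: arr=0 -> substrate=0 bound=2 product=0
t=2: arr=2 -> substrate=2 bound=2 product=0
t=3: arr=2 -> substrate=4 bound=2 product=0
t=4: arr=0 -> substrate=2 bound=2 product=2
t=5: arr=3 -> substrate=5 bound=2 product=2
t=6: arr=0 -> substrate=5 bound=2 product=2
t=7: arr=0 -> substrate=5 bound=2 product=2
t=8: arr=1 -> substrate=4 bound=2 product=4
t=9: arr=0 -> substrate=4 bound=2 product=4
t=10: arr=0 -> substrate=4 bound=2 product=4
t=11: arr=0 -> substrate=4 bound=2 product=4
t=12: arr=0 -> substrate=2 bound=2 product=6
t=13: arr=0 -> substrate=2 bound=2 product=6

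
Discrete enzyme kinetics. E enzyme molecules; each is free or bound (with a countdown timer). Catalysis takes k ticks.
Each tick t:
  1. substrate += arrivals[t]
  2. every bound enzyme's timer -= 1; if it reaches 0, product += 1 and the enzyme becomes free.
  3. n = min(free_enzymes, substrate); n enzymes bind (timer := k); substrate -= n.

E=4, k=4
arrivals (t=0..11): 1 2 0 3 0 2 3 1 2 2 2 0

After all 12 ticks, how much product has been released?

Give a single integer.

Answer: 8

Derivation:
t=0: arr=1 -> substrate=0 bound=1 product=0
t=1: arr=2 -> substrate=0 bound=3 product=0
t=2: arr=0 -> substrate=0 bound=3 product=0
t=3: arr=3 -> substrate=2 bound=4 product=0
t=4: arr=0 -> substrate=1 bound=4 product=1
t=5: arr=2 -> substrate=1 bound=4 product=3
t=6: arr=3 -> substrate=4 bound=4 product=3
t=7: arr=1 -> substrate=4 bound=4 product=4
t=8: arr=2 -> substrate=5 bound=4 product=5
t=9: arr=2 -> substrate=5 bound=4 product=7
t=10: arr=2 -> substrate=7 bound=4 product=7
t=11: arr=0 -> substrate=6 bound=4 product=8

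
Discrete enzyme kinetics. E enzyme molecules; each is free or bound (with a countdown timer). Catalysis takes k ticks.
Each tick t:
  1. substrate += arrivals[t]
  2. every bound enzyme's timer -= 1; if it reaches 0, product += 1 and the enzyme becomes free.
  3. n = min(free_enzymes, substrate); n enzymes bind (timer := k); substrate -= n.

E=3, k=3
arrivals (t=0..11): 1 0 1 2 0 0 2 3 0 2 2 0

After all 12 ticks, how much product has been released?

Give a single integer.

t=0: arr=1 -> substrate=0 bound=1 product=0
t=1: arr=0 -> substrate=0 bound=1 product=0
t=2: arr=1 -> substrate=0 bound=2 product=0
t=3: arr=2 -> substrate=0 bound=3 product=1
t=4: arr=0 -> substrate=0 bound=3 product=1
t=5: arr=0 -> substrate=0 bound=2 product=2
t=6: arr=2 -> substrate=0 bound=2 product=4
t=7: arr=3 -> substrate=2 bound=3 product=4
t=8: arr=0 -> substrate=2 bound=3 product=4
t=9: arr=2 -> substrate=2 bound=3 product=6
t=10: arr=2 -> substrate=3 bound=3 product=7
t=11: arr=0 -> substrate=3 bound=3 product=7

Answer: 7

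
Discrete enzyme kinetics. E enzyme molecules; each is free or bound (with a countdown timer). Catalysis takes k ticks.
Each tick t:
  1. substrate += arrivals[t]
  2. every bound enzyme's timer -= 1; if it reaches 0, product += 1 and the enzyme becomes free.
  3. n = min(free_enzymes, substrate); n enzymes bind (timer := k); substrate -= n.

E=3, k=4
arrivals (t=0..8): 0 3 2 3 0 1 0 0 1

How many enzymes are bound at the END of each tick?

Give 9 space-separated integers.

t=0: arr=0 -> substrate=0 bound=0 product=0
t=1: arr=3 -> substrate=0 bound=3 product=0
t=2: arr=2 -> substrate=2 bound=3 product=0
t=3: arr=3 -> substrate=5 bound=3 product=0
t=4: arr=0 -> substrate=5 bound=3 product=0
t=5: arr=1 -> substrate=3 bound=3 product=3
t=6: arr=0 -> substrate=3 bound=3 product=3
t=7: arr=0 -> substrate=3 bound=3 product=3
t=8: arr=1 -> substrate=4 bound=3 product=3

Answer: 0 3 3 3 3 3 3 3 3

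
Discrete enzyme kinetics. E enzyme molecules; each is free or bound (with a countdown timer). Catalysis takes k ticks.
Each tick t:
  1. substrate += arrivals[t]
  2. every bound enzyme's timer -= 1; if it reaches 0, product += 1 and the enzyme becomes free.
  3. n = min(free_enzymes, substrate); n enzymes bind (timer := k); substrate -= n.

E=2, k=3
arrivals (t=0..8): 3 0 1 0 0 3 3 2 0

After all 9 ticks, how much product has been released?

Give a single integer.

t=0: arr=3 -> substrate=1 bound=2 product=0
t=1: arr=0 -> substrate=1 bound=2 product=0
t=2: arr=1 -> substrate=2 bound=2 product=0
t=3: arr=0 -> substrate=0 bound=2 product=2
t=4: arr=0 -> substrate=0 bound=2 product=2
t=5: arr=3 -> substrate=3 bound=2 product=2
t=6: arr=3 -> substrate=4 bound=2 product=4
t=7: arr=2 -> substrate=6 bound=2 product=4
t=8: arr=0 -> substrate=6 bound=2 product=4

Answer: 4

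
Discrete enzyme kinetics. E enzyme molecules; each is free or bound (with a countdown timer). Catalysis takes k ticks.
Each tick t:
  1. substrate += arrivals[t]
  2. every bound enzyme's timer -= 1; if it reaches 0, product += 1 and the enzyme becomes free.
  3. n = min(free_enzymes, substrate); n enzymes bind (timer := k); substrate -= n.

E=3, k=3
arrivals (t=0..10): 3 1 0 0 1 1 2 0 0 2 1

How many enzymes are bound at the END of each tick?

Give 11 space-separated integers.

t=0: arr=3 -> substrate=0 bound=3 product=0
t=1: arr=1 -> substrate=1 bound=3 product=0
t=2: arr=0 -> substrate=1 bound=3 product=0
t=3: arr=0 -> substrate=0 bound=1 product=3
t=4: arr=1 -> substrate=0 bound=2 product=3
t=5: arr=1 -> substrate=0 bound=3 product=3
t=6: arr=2 -> substrate=1 bound=3 product=4
t=7: arr=0 -> substrate=0 bound=3 product=5
t=8: arr=0 -> substrate=0 bound=2 product=6
t=9: arr=2 -> substrate=0 bound=3 product=7
t=10: arr=1 -> substrate=0 bound=3 product=8

Answer: 3 3 3 1 2 3 3 3 2 3 3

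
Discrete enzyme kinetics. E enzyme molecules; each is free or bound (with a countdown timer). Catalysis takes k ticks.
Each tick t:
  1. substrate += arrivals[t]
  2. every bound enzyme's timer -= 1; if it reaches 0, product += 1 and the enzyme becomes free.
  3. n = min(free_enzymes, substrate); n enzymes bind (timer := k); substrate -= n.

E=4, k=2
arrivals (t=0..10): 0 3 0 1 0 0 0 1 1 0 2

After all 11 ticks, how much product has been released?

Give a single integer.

Answer: 6

Derivation:
t=0: arr=0 -> substrate=0 bound=0 product=0
t=1: arr=3 -> substrate=0 bound=3 product=0
t=2: arr=0 -> substrate=0 bound=3 product=0
t=3: arr=1 -> substrate=0 bound=1 product=3
t=4: arr=0 -> substrate=0 bound=1 product=3
t=5: arr=0 -> substrate=0 bound=0 product=4
t=6: arr=0 -> substrate=0 bound=0 product=4
t=7: arr=1 -> substrate=0 bound=1 product=4
t=8: arr=1 -> substrate=0 bound=2 product=4
t=9: arr=0 -> substrate=0 bound=1 product=5
t=10: arr=2 -> substrate=0 bound=2 product=6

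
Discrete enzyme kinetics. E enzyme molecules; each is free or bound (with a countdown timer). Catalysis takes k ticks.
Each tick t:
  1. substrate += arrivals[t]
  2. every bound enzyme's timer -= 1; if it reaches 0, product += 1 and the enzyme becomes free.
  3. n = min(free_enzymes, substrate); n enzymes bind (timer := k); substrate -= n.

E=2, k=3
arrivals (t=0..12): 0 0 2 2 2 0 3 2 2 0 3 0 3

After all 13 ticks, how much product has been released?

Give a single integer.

Answer: 6

Derivation:
t=0: arr=0 -> substrate=0 bound=0 product=0
t=1: arr=0 -> substrate=0 bound=0 product=0
t=2: arr=2 -> substrate=0 bound=2 product=0
t=3: arr=2 -> substrate=2 bound=2 product=0
t=4: arr=2 -> substrate=4 bound=2 product=0
t=5: arr=0 -> substrate=2 bound=2 product=2
t=6: arr=3 -> substrate=5 bound=2 product=2
t=7: arr=2 -> substrate=7 bound=2 product=2
t=8: arr=2 -> substrate=7 bound=2 product=4
t=9: arr=0 -> substrate=7 bound=2 product=4
t=10: arr=3 -> substrate=10 bound=2 product=4
t=11: arr=0 -> substrate=8 bound=2 product=6
t=12: arr=3 -> substrate=11 bound=2 product=6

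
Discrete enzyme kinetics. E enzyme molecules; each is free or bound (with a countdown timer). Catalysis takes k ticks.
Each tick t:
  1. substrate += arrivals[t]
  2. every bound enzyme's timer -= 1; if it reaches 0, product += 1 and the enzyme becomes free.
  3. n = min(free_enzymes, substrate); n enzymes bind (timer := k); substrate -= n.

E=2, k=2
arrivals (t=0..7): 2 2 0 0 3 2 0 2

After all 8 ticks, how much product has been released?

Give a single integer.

t=0: arr=2 -> substrate=0 bound=2 product=0
t=1: arr=2 -> substrate=2 bound=2 product=0
t=2: arr=0 -> substrate=0 bound=2 product=2
t=3: arr=0 -> substrate=0 bound=2 product=2
t=4: arr=3 -> substrate=1 bound=2 product=4
t=5: arr=2 -> substrate=3 bound=2 product=4
t=6: arr=0 -> substrate=1 bound=2 product=6
t=7: arr=2 -> substrate=3 bound=2 product=6

Answer: 6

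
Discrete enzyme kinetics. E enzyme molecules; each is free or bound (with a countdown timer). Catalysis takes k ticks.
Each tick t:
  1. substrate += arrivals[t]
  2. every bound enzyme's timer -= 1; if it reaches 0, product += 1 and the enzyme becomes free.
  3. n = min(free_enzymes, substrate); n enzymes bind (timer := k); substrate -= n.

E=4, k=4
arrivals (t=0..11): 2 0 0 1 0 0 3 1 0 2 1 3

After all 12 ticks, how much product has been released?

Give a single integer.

Answer: 7

Derivation:
t=0: arr=2 -> substrate=0 bound=2 product=0
t=1: arr=0 -> substrate=0 bound=2 product=0
t=2: arr=0 -> substrate=0 bound=2 product=0
t=3: arr=1 -> substrate=0 bound=3 product=0
t=4: arr=0 -> substrate=0 bound=1 product=2
t=5: arr=0 -> substrate=0 bound=1 product=2
t=6: arr=3 -> substrate=0 bound=4 product=2
t=7: arr=1 -> substrate=0 bound=4 product=3
t=8: arr=0 -> substrate=0 bound=4 product=3
t=9: arr=2 -> substrate=2 bound=4 product=3
t=10: arr=1 -> substrate=0 bound=4 product=6
t=11: arr=3 -> substrate=2 bound=4 product=7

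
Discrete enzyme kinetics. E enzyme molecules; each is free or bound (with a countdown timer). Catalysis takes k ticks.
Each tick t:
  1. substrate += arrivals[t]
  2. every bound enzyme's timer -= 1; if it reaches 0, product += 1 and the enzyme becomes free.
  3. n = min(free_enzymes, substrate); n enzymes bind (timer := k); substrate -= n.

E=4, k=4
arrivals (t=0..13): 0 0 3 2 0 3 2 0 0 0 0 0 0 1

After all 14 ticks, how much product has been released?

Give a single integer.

Answer: 8

Derivation:
t=0: arr=0 -> substrate=0 bound=0 product=0
t=1: arr=0 -> substrate=0 bound=0 product=0
t=2: arr=3 -> substrate=0 bound=3 product=0
t=3: arr=2 -> substrate=1 bound=4 product=0
t=4: arr=0 -> substrate=1 bound=4 product=0
t=5: arr=3 -> substrate=4 bound=4 product=0
t=6: arr=2 -> substrate=3 bound=4 product=3
t=7: arr=0 -> substrate=2 bound=4 product=4
t=8: arr=0 -> substrate=2 bound=4 product=4
t=9: arr=0 -> substrate=2 bound=4 product=4
t=10: arr=0 -> substrate=0 bound=3 product=7
t=11: arr=0 -> substrate=0 bound=2 product=8
t=12: arr=0 -> substrate=0 bound=2 product=8
t=13: arr=1 -> substrate=0 bound=3 product=8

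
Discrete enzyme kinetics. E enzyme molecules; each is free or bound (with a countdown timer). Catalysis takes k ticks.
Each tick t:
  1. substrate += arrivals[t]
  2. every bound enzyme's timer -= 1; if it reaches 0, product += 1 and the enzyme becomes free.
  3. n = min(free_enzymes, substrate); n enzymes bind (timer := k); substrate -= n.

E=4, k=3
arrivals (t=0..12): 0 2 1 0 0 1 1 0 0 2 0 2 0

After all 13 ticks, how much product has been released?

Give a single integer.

t=0: arr=0 -> substrate=0 bound=0 product=0
t=1: arr=2 -> substrate=0 bound=2 product=0
t=2: arr=1 -> substrate=0 bound=3 product=0
t=3: arr=0 -> substrate=0 bound=3 product=0
t=4: arr=0 -> substrate=0 bound=1 product=2
t=5: arr=1 -> substrate=0 bound=1 product=3
t=6: arr=1 -> substrate=0 bound=2 product=3
t=7: arr=0 -> substrate=0 bound=2 product=3
t=8: arr=0 -> substrate=0 bound=1 product=4
t=9: arr=2 -> substrate=0 bound=2 product=5
t=10: arr=0 -> substrate=0 bound=2 product=5
t=11: arr=2 -> substrate=0 bound=4 product=5
t=12: arr=0 -> substrate=0 bound=2 product=7

Answer: 7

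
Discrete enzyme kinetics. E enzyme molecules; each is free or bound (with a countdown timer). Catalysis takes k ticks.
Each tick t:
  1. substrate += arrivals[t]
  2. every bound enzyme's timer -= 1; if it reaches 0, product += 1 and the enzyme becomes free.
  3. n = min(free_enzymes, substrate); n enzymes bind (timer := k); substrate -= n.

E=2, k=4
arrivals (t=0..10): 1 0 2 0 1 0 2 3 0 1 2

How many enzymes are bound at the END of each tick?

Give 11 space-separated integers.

Answer: 1 1 2 2 2 2 2 2 2 2 2

Derivation:
t=0: arr=1 -> substrate=0 bound=1 product=0
t=1: arr=0 -> substrate=0 bound=1 product=0
t=2: arr=2 -> substrate=1 bound=2 product=0
t=3: arr=0 -> substrate=1 bound=2 product=0
t=4: arr=1 -> substrate=1 bound=2 product=1
t=5: arr=0 -> substrate=1 bound=2 product=1
t=6: arr=2 -> substrate=2 bound=2 product=2
t=7: arr=3 -> substrate=5 bound=2 product=2
t=8: arr=0 -> substrate=4 bound=2 product=3
t=9: arr=1 -> substrate=5 bound=2 product=3
t=10: arr=2 -> substrate=6 bound=2 product=4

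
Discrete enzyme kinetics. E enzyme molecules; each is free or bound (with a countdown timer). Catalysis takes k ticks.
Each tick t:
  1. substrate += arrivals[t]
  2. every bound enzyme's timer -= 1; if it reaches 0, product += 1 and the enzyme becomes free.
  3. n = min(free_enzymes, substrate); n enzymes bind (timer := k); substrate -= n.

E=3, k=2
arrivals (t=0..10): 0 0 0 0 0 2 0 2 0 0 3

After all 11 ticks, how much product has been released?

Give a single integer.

Answer: 4

Derivation:
t=0: arr=0 -> substrate=0 bound=0 product=0
t=1: arr=0 -> substrate=0 bound=0 product=0
t=2: arr=0 -> substrate=0 bound=0 product=0
t=3: arr=0 -> substrate=0 bound=0 product=0
t=4: arr=0 -> substrate=0 bound=0 product=0
t=5: arr=2 -> substrate=0 bound=2 product=0
t=6: arr=0 -> substrate=0 bound=2 product=0
t=7: arr=2 -> substrate=0 bound=2 product=2
t=8: arr=0 -> substrate=0 bound=2 product=2
t=9: arr=0 -> substrate=0 bound=0 product=4
t=10: arr=3 -> substrate=0 bound=3 product=4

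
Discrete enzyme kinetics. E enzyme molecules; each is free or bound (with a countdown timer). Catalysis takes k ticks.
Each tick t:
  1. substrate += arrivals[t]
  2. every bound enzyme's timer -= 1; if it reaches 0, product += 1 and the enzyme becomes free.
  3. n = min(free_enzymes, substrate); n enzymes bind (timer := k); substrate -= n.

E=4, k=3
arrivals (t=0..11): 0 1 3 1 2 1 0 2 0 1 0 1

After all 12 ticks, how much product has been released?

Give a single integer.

t=0: arr=0 -> substrate=0 bound=0 product=0
t=1: arr=1 -> substrate=0 bound=1 product=0
t=2: arr=3 -> substrate=0 bound=4 product=0
t=3: arr=1 -> substrate=1 bound=4 product=0
t=4: arr=2 -> substrate=2 bound=4 product=1
t=5: arr=1 -> substrate=0 bound=4 product=4
t=6: arr=0 -> substrate=0 bound=4 product=4
t=7: arr=2 -> substrate=1 bound=4 product=5
t=8: arr=0 -> substrate=0 bound=2 product=8
t=9: arr=1 -> substrate=0 bound=3 product=8
t=10: arr=0 -> substrate=0 bound=2 product=9
t=11: arr=1 -> substrate=0 bound=2 product=10

Answer: 10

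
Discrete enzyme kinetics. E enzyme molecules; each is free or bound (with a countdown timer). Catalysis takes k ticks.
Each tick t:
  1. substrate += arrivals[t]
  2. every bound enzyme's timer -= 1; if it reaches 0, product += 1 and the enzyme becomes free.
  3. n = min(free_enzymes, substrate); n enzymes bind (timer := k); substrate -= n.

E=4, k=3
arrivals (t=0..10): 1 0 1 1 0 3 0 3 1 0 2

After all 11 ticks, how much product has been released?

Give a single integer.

Answer: 7

Derivation:
t=0: arr=1 -> substrate=0 bound=1 product=0
t=1: arr=0 -> substrate=0 bound=1 product=0
t=2: arr=1 -> substrate=0 bound=2 product=0
t=3: arr=1 -> substrate=0 bound=2 product=1
t=4: arr=0 -> substrate=0 bound=2 product=1
t=5: arr=3 -> substrate=0 bound=4 product=2
t=6: arr=0 -> substrate=0 bound=3 product=3
t=7: arr=3 -> substrate=2 bound=4 product=3
t=8: arr=1 -> substrate=0 bound=4 product=6
t=9: arr=0 -> substrate=0 bound=4 product=6
t=10: arr=2 -> substrate=1 bound=4 product=7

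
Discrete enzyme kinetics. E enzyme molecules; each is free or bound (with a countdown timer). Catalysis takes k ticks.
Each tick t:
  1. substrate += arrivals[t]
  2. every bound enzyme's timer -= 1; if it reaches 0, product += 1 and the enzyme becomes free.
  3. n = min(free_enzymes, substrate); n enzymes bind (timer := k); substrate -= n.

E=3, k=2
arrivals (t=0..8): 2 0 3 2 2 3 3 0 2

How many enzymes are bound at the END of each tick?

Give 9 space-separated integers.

Answer: 2 2 3 3 3 3 3 3 3

Derivation:
t=0: arr=2 -> substrate=0 bound=2 product=0
t=1: arr=0 -> substrate=0 bound=2 product=0
t=2: arr=3 -> substrate=0 bound=3 product=2
t=3: arr=2 -> substrate=2 bound=3 product=2
t=4: arr=2 -> substrate=1 bound=3 product=5
t=5: arr=3 -> substrate=4 bound=3 product=5
t=6: arr=3 -> substrate=4 bound=3 product=8
t=7: arr=0 -> substrate=4 bound=3 product=8
t=8: arr=2 -> substrate=3 bound=3 product=11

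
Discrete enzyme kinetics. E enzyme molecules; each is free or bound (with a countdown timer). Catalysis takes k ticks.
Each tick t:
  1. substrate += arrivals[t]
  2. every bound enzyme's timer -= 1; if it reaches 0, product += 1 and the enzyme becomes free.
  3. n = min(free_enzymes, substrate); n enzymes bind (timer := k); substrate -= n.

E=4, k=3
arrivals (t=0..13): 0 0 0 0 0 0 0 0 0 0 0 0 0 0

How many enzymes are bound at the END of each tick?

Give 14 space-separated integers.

Answer: 0 0 0 0 0 0 0 0 0 0 0 0 0 0

Derivation:
t=0: arr=0 -> substrate=0 bound=0 product=0
t=1: arr=0 -> substrate=0 bound=0 product=0
t=2: arr=0 -> substrate=0 bound=0 product=0
t=3: arr=0 -> substrate=0 bound=0 product=0
t=4: arr=0 -> substrate=0 bound=0 product=0
t=5: arr=0 -> substrate=0 bound=0 product=0
t=6: arr=0 -> substrate=0 bound=0 product=0
t=7: arr=0 -> substrate=0 bound=0 product=0
t=8: arr=0 -> substrate=0 bound=0 product=0
t=9: arr=0 -> substrate=0 bound=0 product=0
t=10: arr=0 -> substrate=0 bound=0 product=0
t=11: arr=0 -> substrate=0 bound=0 product=0
t=12: arr=0 -> substrate=0 bound=0 product=0
t=13: arr=0 -> substrate=0 bound=0 product=0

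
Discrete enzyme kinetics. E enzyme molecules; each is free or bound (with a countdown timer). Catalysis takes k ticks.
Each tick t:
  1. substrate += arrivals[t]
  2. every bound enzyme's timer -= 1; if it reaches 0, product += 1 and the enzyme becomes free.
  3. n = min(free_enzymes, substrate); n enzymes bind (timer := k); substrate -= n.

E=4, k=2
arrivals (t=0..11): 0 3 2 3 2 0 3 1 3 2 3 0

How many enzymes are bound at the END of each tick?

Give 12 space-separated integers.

Answer: 0 3 4 4 4 3 4 4 4 4 4 4

Derivation:
t=0: arr=0 -> substrate=0 bound=0 product=0
t=1: arr=3 -> substrate=0 bound=3 product=0
t=2: arr=2 -> substrate=1 bound=4 product=0
t=3: arr=3 -> substrate=1 bound=4 product=3
t=4: arr=2 -> substrate=2 bound=4 product=4
t=5: arr=0 -> substrate=0 bound=3 product=7
t=6: arr=3 -> substrate=1 bound=4 product=8
t=7: arr=1 -> substrate=0 bound=4 product=10
t=8: arr=3 -> substrate=1 bound=4 product=12
t=9: arr=2 -> substrate=1 bound=4 product=14
t=10: arr=3 -> substrate=2 bound=4 product=16
t=11: arr=0 -> substrate=0 bound=4 product=18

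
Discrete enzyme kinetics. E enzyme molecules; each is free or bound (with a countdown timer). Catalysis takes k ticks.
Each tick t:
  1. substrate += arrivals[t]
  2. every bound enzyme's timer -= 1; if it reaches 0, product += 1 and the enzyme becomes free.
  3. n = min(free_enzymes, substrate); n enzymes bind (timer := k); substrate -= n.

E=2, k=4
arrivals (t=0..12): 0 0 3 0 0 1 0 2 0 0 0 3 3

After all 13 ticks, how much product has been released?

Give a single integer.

Answer: 4

Derivation:
t=0: arr=0 -> substrate=0 bound=0 product=0
t=1: arr=0 -> substrate=0 bound=0 product=0
t=2: arr=3 -> substrate=1 bound=2 product=0
t=3: arr=0 -> substrate=1 bound=2 product=0
t=4: arr=0 -> substrate=1 bound=2 product=0
t=5: arr=1 -> substrate=2 bound=2 product=0
t=6: arr=0 -> substrate=0 bound=2 product=2
t=7: arr=2 -> substrate=2 bound=2 product=2
t=8: arr=0 -> substrate=2 bound=2 product=2
t=9: arr=0 -> substrate=2 bound=2 product=2
t=10: arr=0 -> substrate=0 bound=2 product=4
t=11: arr=3 -> substrate=3 bound=2 product=4
t=12: arr=3 -> substrate=6 bound=2 product=4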